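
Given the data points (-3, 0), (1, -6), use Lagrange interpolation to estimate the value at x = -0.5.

Lagrange interpolation formula:
P(x) = Σ yᵢ × Lᵢ(x)
where Lᵢ(x) = Π_{j≠i} (x - xⱼ)/(xᵢ - xⱼ)

L_0(-0.5) = (-0.5 - 1)/(-3 - 1) = 0.375000
L_1(-0.5) = (-0.5 - (-3))/(1 - (-3)) = 0.625000

P(-0.5) = 0×L_0(-0.5) + (-6)×L_1(-0.5)
P(-0.5) = -3.750000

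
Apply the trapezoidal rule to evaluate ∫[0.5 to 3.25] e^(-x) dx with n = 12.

f(x) = e^(-x)
a = 0.5, b = 3.25, n = 12
h = (b - a)/n = 0.229167

Trapezoidal rule: (h/2)[f(x₀) + 2f(x₁) + 2f(x₂) + ... + f(xₙ)]

x_0 = 0.5000, f(x_0) = 0.606531, coefficient = 1
x_1 = 0.7292, f(x_1) = 0.482311, coefficient = 2
x_2 = 0.9583, f(x_2) = 0.383532, coefficient = 2
x_3 = 1.1875, f(x_3) = 0.304983, coefficient = 2
x_4 = 1.4167, f(x_4) = 0.242521, coefficient = 2
x_5 = 1.6458, f(x_5) = 0.192852, coefficient = 2
x_6 = 1.8750, f(x_6) = 0.153355, coefficient = 2
x_7 = 2.1042, f(x_7) = 0.121947, coefficient = 2
x_8 = 2.3333, f(x_8) = 0.096972, coefficient = 2
x_9 = 2.5625, f(x_9) = 0.077112, coefficient = 2
x_10 = 2.7917, f(x_10) = 0.061319, coefficient = 2
x_11 = 3.0208, f(x_11) = 0.048761, coefficient = 2
x_12 = 3.2500, f(x_12) = 0.038774, coefficient = 1

I ≈ (0.229167/2) × 4.976632 = 0.570239
Exact value: 0.567756
Error: 0.002483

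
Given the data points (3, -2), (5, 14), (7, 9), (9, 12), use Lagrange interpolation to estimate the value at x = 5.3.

Lagrange interpolation formula:
P(x) = Σ yᵢ × Lᵢ(x)
where Lᵢ(x) = Π_{j≠i} (x - xⱼ)/(xᵢ - xⱼ)

L_0(5.3) = (5.3 - 5)/(3 - 5) × (5.3 - 7)/(3 - 7) × (5.3 - 9)/(3 - 9) = -0.039312
L_1(5.3) = (5.3 - 3)/(5 - 3) × (5.3 - 7)/(5 - 7) × (5.3 - 9)/(5 - 9) = 0.904188
L_2(5.3) = (5.3 - 3)/(7 - 3) × (5.3 - 5)/(7 - 5) × (5.3 - 9)/(7 - 9) = 0.159562
L_3(5.3) = (5.3 - 3)/(9 - 3) × (5.3 - 5)/(9 - 5) × (5.3 - 7)/(9 - 7) = -0.024437

P(5.3) = (-2)×L_0(5.3) + 14×L_1(5.3) + 9×L_2(5.3) + 12×L_3(5.3)
P(5.3) = 13.880062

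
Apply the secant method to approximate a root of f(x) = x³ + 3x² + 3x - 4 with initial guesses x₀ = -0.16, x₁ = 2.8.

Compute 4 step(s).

f(x) = x³ + 3x² + 3x - 4
x₀ = -0.16, x₁ = 2.8

Secant formula: x_{n+1} = x_n - f(x_n)(x_n - x_{n-1})/(f(x_n) - f(x_{n-1}))

Iteration 1:
  f(-0.160000) = -4.407296
  f(2.800000) = 49.872000
  x_2 = 2.800000 - 49.872000×(2.800000 - (-0.160000))/(49.872000 - (-4.407296))
       = 0.080342
Iteration 2:
  f(2.800000) = 49.872000
  f(0.080342) = -3.739091
  x_3 = 0.080342 - (-3.739091)×(0.080342 - 2.800000)/(-3.739091 - 49.872000)
       = 0.270024
Iteration 3:
  f(0.080342) = -3.739091
  f(0.270024) = -2.951502
  x_4 = 0.270024 - (-2.951502)×(0.270024 - 0.080342)/(-2.951502 - (-3.739091))
       = 0.980859
Iteration 4:
  f(0.270024) = -2.951502
  f(0.980859) = 2.772501
  x_5 = 0.980859 - 2.772501×(0.980859 - 0.270024)/(2.772501 - (-2.951502))
       = 0.636556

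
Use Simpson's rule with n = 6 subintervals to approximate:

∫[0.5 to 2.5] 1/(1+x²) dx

f(x) = 1/(1+x²)
a = 0.5, b = 2.5, n = 6
h = (b - a)/n = 0.333333

Simpson's rule: (h/3)[f(x₀) + 4f(x₁) + 2f(x₂) + ... + f(xₙ)]

x_0 = 0.5000, f(x_0) = 0.800000, coefficient = 1
x_1 = 0.8333, f(x_1) = 0.590164, coefficient = 4
x_2 = 1.1667, f(x_2) = 0.423529, coefficient = 2
x_3 = 1.5000, f(x_3) = 0.307692, coefficient = 4
x_4 = 1.8333, f(x_4) = 0.229299, coefficient = 2
x_5 = 2.1667, f(x_5) = 0.175610, coefficient = 4
x_6 = 2.5000, f(x_6) = 0.137931, coefficient = 1

I ≈ (0.333333/3) × 6.537453 = 0.726384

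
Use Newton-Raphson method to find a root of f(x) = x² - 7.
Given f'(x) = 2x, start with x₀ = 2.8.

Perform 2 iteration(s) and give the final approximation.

f(x) = x² - 7
f'(x) = 2x
x₀ = 2.8

Newton-Raphson formula: x_{n+1} = x_n - f(x_n)/f'(x_n)

Iteration 1:
  f(2.800000) = 0.840000
  f'(2.800000) = 5.600000
  x_1 = 2.800000 - 0.840000/5.600000 = 2.650000
Iteration 2:
  f(2.650000) = 0.022500
  f'(2.650000) = 5.300000
  x_2 = 2.650000 - 0.022500/5.300000 = 2.645755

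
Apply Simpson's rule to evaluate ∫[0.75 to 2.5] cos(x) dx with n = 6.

f(x) = cos(x)
a = 0.75, b = 2.5, n = 6
h = (b - a)/n = 0.291667

Simpson's rule: (h/3)[f(x₀) + 4f(x₁) + 2f(x₂) + ... + f(xₙ)]

x_0 = 0.7500, f(x_0) = 0.731689, coefficient = 1
x_1 = 1.0417, f(x_1) = 0.504782, coefficient = 4
x_2 = 1.3333, f(x_2) = 0.235238, coefficient = 2
x_3 = 1.6250, f(x_3) = -0.054177, coefficient = 4
x_4 = 1.9167, f(x_4) = -0.339016, coefficient = 2
x_5 = 2.2083, f(x_5) = -0.595218, coefficient = 4
x_6 = 2.5000, f(x_6) = -0.801144, coefficient = 1

I ≈ (0.291667/3) × -0.855463 = -0.083170
Exact value: -0.083167
Error: 0.000003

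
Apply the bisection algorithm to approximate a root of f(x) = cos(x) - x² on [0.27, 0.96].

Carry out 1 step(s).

f(x) = cos(x) - x²
Initial interval: [0.27, 0.96]

Iteration 1:
  c_1 = (0.270000 + 0.960000)/2 = 0.615000
  f(c_1) = f(0.615000) = 0.438548
  f(a) × f(c) ≥ 0, new interval: [0.615000, 0.960000]

After 1 iteration(s), the approximation is c_1 = 0.615000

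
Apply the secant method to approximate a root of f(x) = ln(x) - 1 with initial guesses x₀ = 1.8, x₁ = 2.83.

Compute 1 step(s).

f(x) = ln(x) - 1
x₀ = 1.8, x₁ = 2.83

Secant formula: x_{n+1} = x_n - f(x_n)(x_n - x_{n-1})/(f(x_n) - f(x_{n-1}))

Iteration 1:
  f(1.800000) = -0.412213
  f(2.830000) = 0.040277
  x_2 = 2.830000 - 0.040277×(2.830000 - 1.800000)/(0.040277 - (-0.412213))
       = 2.738318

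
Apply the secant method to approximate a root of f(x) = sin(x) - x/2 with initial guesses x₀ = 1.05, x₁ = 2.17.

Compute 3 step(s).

f(x) = sin(x) - x/2
x₀ = 1.05, x₁ = 2.17

Secant formula: x_{n+1} = x_n - f(x_n)(x_n - x_{n-1})/(f(x_n) - f(x_{n-1}))

Iteration 1:
  f(1.050000) = 0.342423
  f(2.170000) = -0.259215
  x_2 = 2.170000 - (-0.259215)×(2.170000 - 1.050000)/(-0.259215 - 0.342423)
       = 1.687450
Iteration 2:
  f(2.170000) = -0.259215
  f(1.687450) = 0.149479
  x_3 = 1.687450 - 0.149479×(1.687450 - 2.170000)/(0.149479 - (-0.259215))
       = 1.863941
Iteration 3:
  f(1.687450) = 0.149479
  f(1.863941) = 0.025369
  x_4 = 1.863941 - 0.025369×(1.863941 - 1.687450)/(0.025369 - 0.149479)
       = 1.900018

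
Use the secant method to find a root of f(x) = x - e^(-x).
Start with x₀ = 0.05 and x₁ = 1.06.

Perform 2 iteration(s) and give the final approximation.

f(x) = x - e^(-x)
x₀ = 0.05, x₁ = 1.06

Secant formula: x_{n+1} = x_n - f(x_n)(x_n - x_{n-1})/(f(x_n) - f(x_{n-1}))

Iteration 1:
  f(0.050000) = -0.901229
  f(1.060000) = 0.713544
  x_2 = 1.060000 - 0.713544×(1.060000 - 0.050000)/(0.713544 - (-0.901229))
       = 0.613696
Iteration 2:
  f(1.060000) = 0.713544
  f(0.613696) = 0.072350
  x_3 = 0.613696 - 0.072350×(0.613696 - 1.060000)/(0.072350 - 0.713544)
       = 0.563337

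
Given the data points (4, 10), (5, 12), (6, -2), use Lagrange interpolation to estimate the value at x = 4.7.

Lagrange interpolation formula:
P(x) = Σ yᵢ × Lᵢ(x)
where Lᵢ(x) = Π_{j≠i} (x - xⱼ)/(xᵢ - xⱼ)

L_0(4.7) = (4.7 - 5)/(4 - 5) × (4.7 - 6)/(4 - 6) = 0.195000
L_1(4.7) = (4.7 - 4)/(5 - 4) × (4.7 - 6)/(5 - 6) = 0.910000
L_2(4.7) = (4.7 - 4)/(6 - 4) × (4.7 - 5)/(6 - 5) = -0.105000

P(4.7) = 10×L_0(4.7) + 12×L_1(4.7) + (-2)×L_2(4.7)
P(4.7) = 13.080000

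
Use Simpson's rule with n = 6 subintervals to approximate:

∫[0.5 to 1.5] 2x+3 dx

f(x) = 2x+3
a = 0.5, b = 1.5, n = 6
h = (b - a)/n = 0.166667

Simpson's rule: (h/3)[f(x₀) + 4f(x₁) + 2f(x₂) + ... + f(xₙ)]

x_0 = 0.5000, f(x_0) = 4.000000, coefficient = 1
x_1 = 0.6667, f(x_1) = 4.333333, coefficient = 4
x_2 = 0.8333, f(x_2) = 4.666667, coefficient = 2
x_3 = 1.0000, f(x_3) = 5.000000, coefficient = 4
x_4 = 1.1667, f(x_4) = 5.333333, coefficient = 2
x_5 = 1.3333, f(x_5) = 5.666667, coefficient = 4
x_6 = 1.5000, f(x_6) = 6.000000, coefficient = 1

I ≈ (0.166667/3) × 90.000000 = 5.000000
Exact value: 5.000000
Error: 0.000000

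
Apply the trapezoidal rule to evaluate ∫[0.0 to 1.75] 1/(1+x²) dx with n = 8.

f(x) = 1/(1+x²)
a = 0.0, b = 1.75, n = 8
h = (b - a)/n = 0.218750

Trapezoidal rule: (h/2)[f(x₀) + 2f(x₁) + 2f(x₂) + ... + f(xₙ)]

x_0 = 0.0000, f(x_0) = 1.000000, coefficient = 1
x_1 = 0.2188, f(x_1) = 0.954334, coefficient = 2
x_2 = 0.4375, f(x_2) = 0.839344, coefficient = 2
x_3 = 0.6562, f(x_3) = 0.698976, coefficient = 2
x_4 = 0.8750, f(x_4) = 0.566372, coefficient = 2
x_5 = 1.0938, f(x_5) = 0.455313, coefficient = 2
x_6 = 1.3125, f(x_6) = 0.367288, coefficient = 2
x_7 = 1.5312, f(x_7) = 0.298978, coefficient = 2
x_8 = 1.7500, f(x_8) = 0.246154, coefficient = 1

I ≈ (0.218750/2) × 9.607365 = 1.050806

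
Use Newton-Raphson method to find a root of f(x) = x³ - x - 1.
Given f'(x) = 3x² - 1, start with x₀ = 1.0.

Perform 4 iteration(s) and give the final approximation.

f(x) = x³ - x - 1
f'(x) = 3x² - 1
x₀ = 1.0

Newton-Raphson formula: x_{n+1} = x_n - f(x_n)/f'(x_n)

Iteration 1:
  f(1.000000) = -1.000000
  f'(1.000000) = 2.000000
  x_1 = 1.000000 - (-1.000000)/2.000000 = 1.500000
Iteration 2:
  f(1.500000) = 0.875000
  f'(1.500000) = 5.750000
  x_2 = 1.500000 - 0.875000/5.750000 = 1.347826
Iteration 3:
  f(1.347826) = 0.100682
  f'(1.347826) = 4.449905
  x_3 = 1.347826 - 0.100682/4.449905 = 1.325200
Iteration 4:
  f(1.325200) = 0.002058
  f'(1.325200) = 4.268468
  x_4 = 1.325200 - 0.002058/4.268468 = 1.324718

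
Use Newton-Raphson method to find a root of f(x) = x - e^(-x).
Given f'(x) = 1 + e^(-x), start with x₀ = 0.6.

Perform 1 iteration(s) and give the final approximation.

f(x) = x - e^(-x)
f'(x) = 1 + e^(-x)
x₀ = 0.6

Newton-Raphson formula: x_{n+1} = x_n - f(x_n)/f'(x_n)

Iteration 1:
  f(0.600000) = 0.051188
  f'(0.600000) = 1.548812
  x_1 = 0.600000 - 0.051188/1.548812 = 0.566950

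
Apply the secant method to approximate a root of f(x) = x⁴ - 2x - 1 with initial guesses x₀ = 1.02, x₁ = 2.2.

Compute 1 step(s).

f(x) = x⁴ - 2x - 1
x₀ = 1.02, x₁ = 2.2

Secant formula: x_{n+1} = x_n - f(x_n)(x_n - x_{n-1})/(f(x_n) - f(x_{n-1}))

Iteration 1:
  f(1.020000) = -1.957568
  f(2.200000) = 18.025600
  x_2 = 2.200000 - 18.025600×(2.200000 - 1.020000)/(18.025600 - (-1.957568))
       = 1.135594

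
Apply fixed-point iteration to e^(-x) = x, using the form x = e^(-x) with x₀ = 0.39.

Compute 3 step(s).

Equation: e^(-x) = x
Fixed-point form: x = e^(-x)
x₀ = 0.39

x_1 = g(0.390000) = 0.677057
x_2 = g(0.677057) = 0.508110
x_3 = g(0.508110) = 0.601631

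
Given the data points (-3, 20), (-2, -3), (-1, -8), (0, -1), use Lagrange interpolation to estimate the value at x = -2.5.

Lagrange interpolation formula:
P(x) = Σ yᵢ × Lᵢ(x)
where Lᵢ(x) = Π_{j≠i} (x - xⱼ)/(xᵢ - xⱼ)

L_0(-2.5) = (-2.5 - (-2))/(-3 - (-2)) × (-2.5 - (-1))/(-3 - (-1)) × (-2.5 - 0)/(-3 - 0) = 0.312500
L_1(-2.5) = (-2.5 - (-3))/(-2 - (-3)) × (-2.5 - (-1))/(-2 - (-1)) × (-2.5 - 0)/(-2 - 0) = 0.937500
L_2(-2.5) = (-2.5 - (-3))/(-1 - (-3)) × (-2.5 - (-2))/(-1 - (-2)) × (-2.5 - 0)/(-1 - 0) = -0.312500
L_3(-2.5) = (-2.5 - (-3))/(0 - (-3)) × (-2.5 - (-2))/(0 - (-2)) × (-2.5 - (-1))/(0 - (-1)) = 0.062500

P(-2.5) = 20×L_0(-2.5) + (-3)×L_1(-2.5) + (-8)×L_2(-2.5) + (-1)×L_3(-2.5)
P(-2.5) = 5.875000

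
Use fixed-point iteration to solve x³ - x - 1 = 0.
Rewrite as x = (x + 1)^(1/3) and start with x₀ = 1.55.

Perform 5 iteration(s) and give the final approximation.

Equation: x³ - x - 1 = 0
Fixed-point form: x = (x + 1)^(1/3)
x₀ = 1.55

x_1 = g(1.550000) = 1.366197
x_2 = g(1.366197) = 1.332550
x_3 = g(1.332550) = 1.326204
x_4 = g(1.326204) = 1.325000
x_5 = g(1.325000) = 1.324772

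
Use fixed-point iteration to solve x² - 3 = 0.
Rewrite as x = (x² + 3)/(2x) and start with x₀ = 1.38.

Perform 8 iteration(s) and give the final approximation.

Equation: x² - 3 = 0
Fixed-point form: x = (x² + 3)/(2x)
x₀ = 1.38

x_1 = g(1.380000) = 1.776957
x_2 = g(1.776957) = 1.732618
x_3 = g(1.732618) = 1.732051
x_4 = g(1.732051) = 1.732051
x_5 = g(1.732051) = 1.732051
x_6 = g(1.732051) = 1.732051
x_7 = g(1.732051) = 1.732051
x_8 = g(1.732051) = 1.732051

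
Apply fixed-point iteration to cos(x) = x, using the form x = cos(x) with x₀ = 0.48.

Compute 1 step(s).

Equation: cos(x) = x
Fixed-point form: x = cos(x)
x₀ = 0.48

x_1 = g(0.480000) = 0.886995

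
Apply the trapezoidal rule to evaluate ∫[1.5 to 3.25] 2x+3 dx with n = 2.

f(x) = 2x+3
a = 1.5, b = 3.25, n = 2
h = (b - a)/n = 0.875000

Trapezoidal rule: (h/2)[f(x₀) + 2f(x₁) + 2f(x₂) + ... + f(xₙ)]

x_0 = 1.5000, f(x_0) = 6.000000, coefficient = 1
x_1 = 2.3750, f(x_1) = 7.750000, coefficient = 2
x_2 = 3.2500, f(x_2) = 9.500000, coefficient = 1

I ≈ (0.875000/2) × 31.000000 = 13.562500
Exact value: 13.562500
Error: 0.000000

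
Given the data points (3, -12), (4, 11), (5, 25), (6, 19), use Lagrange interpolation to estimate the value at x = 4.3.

Lagrange interpolation formula:
P(x) = Σ yᵢ × Lᵢ(x)
where Lᵢ(x) = Π_{j≠i} (x - xⱼ)/(xᵢ - xⱼ)

L_0(4.3) = (4.3 - 4)/(3 - 4) × (4.3 - 5)/(3 - 5) × (4.3 - 6)/(3 - 6) = -0.059500
L_1(4.3) = (4.3 - 3)/(4 - 3) × (4.3 - 5)/(4 - 5) × (4.3 - 6)/(4 - 6) = 0.773500
L_2(4.3) = (4.3 - 3)/(5 - 3) × (4.3 - 4)/(5 - 4) × (4.3 - 6)/(5 - 6) = 0.331500
L_3(4.3) = (4.3 - 3)/(6 - 3) × (4.3 - 4)/(6 - 4) × (4.3 - 5)/(6 - 5) = -0.045500

P(4.3) = (-12)×L_0(4.3) + 11×L_1(4.3) + 25×L_2(4.3) + 19×L_3(4.3)
P(4.3) = 16.645500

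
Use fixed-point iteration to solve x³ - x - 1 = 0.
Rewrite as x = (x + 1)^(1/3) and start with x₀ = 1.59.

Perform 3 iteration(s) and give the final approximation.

Equation: x³ - x - 1 = 0
Fixed-point form: x = (x + 1)^(1/3)
x₀ = 1.59

x_1 = g(1.590000) = 1.373304
x_2 = g(1.373304) = 1.333883
x_3 = g(1.333883) = 1.326457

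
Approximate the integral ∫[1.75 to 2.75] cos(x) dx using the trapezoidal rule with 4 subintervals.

f(x) = cos(x)
a = 1.75, b = 2.75, n = 4
h = (b - a)/n = 0.250000

Trapezoidal rule: (h/2)[f(x₀) + 2f(x₁) + 2f(x₂) + ... + f(xₙ)]

x_0 = 1.7500, f(x_0) = -0.178246, coefficient = 1
x_1 = 2.0000, f(x_1) = -0.416147, coefficient = 2
x_2 = 2.2500, f(x_2) = -0.628174, coefficient = 2
x_3 = 2.5000, f(x_3) = -0.801144, coefficient = 2
x_4 = 2.7500, f(x_4) = -0.924302, coefficient = 1

I ≈ (0.250000/2) × -4.793477 = -0.599185
Exact value: -0.602325
Error: 0.003140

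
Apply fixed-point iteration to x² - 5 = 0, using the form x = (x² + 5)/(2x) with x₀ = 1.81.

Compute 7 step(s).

Equation: x² - 5 = 0
Fixed-point form: x = (x² + 5)/(2x)
x₀ = 1.81

x_1 = g(1.810000) = 2.286215
x_2 = g(2.286215) = 2.236618
x_3 = g(2.236618) = 2.236068
x_4 = g(2.236068) = 2.236068
x_5 = g(2.236068) = 2.236068
x_6 = g(2.236068) = 2.236068
x_7 = g(2.236068) = 2.236068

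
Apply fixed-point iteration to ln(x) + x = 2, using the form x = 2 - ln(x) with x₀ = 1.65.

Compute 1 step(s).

Equation: ln(x) + x = 2
Fixed-point form: x = 2 - ln(x)
x₀ = 1.65

x_1 = g(1.650000) = 1.499225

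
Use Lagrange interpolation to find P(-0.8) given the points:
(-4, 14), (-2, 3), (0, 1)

Lagrange interpolation formula:
P(x) = Σ yᵢ × Lᵢ(x)
where Lᵢ(x) = Π_{j≠i} (x - xⱼ)/(xᵢ - xⱼ)

L_0(-0.8) = (-0.8 - (-2))/(-4 - (-2)) × (-0.8 - 0)/(-4 - 0) = -0.120000
L_1(-0.8) = (-0.8 - (-4))/(-2 - (-4)) × (-0.8 - 0)/(-2 - 0) = 0.640000
L_2(-0.8) = (-0.8 - (-4))/(0 - (-4)) × (-0.8 - (-2))/(0 - (-2)) = 0.480000

P(-0.8) = 14×L_0(-0.8) + 3×L_1(-0.8) + 1×L_2(-0.8)
P(-0.8) = 0.720000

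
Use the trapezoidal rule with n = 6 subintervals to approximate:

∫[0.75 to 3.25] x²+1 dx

f(x) = x²+1
a = 0.75, b = 3.25, n = 6
h = (b - a)/n = 0.416667

Trapezoidal rule: (h/2)[f(x₀) + 2f(x₁) + 2f(x₂) + ... + f(xₙ)]

x_0 = 0.7500, f(x_0) = 1.562500, coefficient = 1
x_1 = 1.1667, f(x_1) = 2.361111, coefficient = 2
x_2 = 1.5833, f(x_2) = 3.506944, coefficient = 2
x_3 = 2.0000, f(x_3) = 5.000000, coefficient = 2
x_4 = 2.4167, f(x_4) = 6.840278, coefficient = 2
x_5 = 2.8333, f(x_5) = 9.027778, coefficient = 2
x_6 = 3.2500, f(x_6) = 11.562500, coefficient = 1

I ≈ (0.416667/2) × 66.597222 = 13.874421
Exact value: 13.802083
Error: 0.072338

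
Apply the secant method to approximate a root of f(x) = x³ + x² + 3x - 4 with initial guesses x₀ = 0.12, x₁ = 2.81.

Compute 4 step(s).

f(x) = x³ + x² + 3x - 4
x₀ = 0.12, x₁ = 2.81

Secant formula: x_{n+1} = x_n - f(x_n)(x_n - x_{n-1})/(f(x_n) - f(x_{n-1}))

Iteration 1:
  f(0.120000) = -3.623872
  f(2.810000) = 34.514141
  x_2 = 2.810000 - 34.514141×(2.810000 - 0.120000)/(34.514141 - (-3.623872))
       = 0.375604
Iteration 2:
  f(2.810000) = 34.514141
  f(0.375604) = -2.679121
  x_3 = 0.375604 - (-2.679121)×(0.375604 - 2.810000)/(-2.679121 - 34.514141)
       = 0.550959
Iteration 3:
  f(0.375604) = -2.679121
  f(0.550959) = -1.876320
  x_4 = 0.550959 - (-1.876320)×(0.550959 - 0.375604)/(-1.876320 - (-2.679121))
       = 0.960802
Iteration 4:
  f(0.550959) = -1.876320
  f(0.960802) = 0.692505
  x_5 = 0.960802 - 0.692505×(0.960802 - 0.550959)/(0.692505 - (-1.876320))
       = 0.850317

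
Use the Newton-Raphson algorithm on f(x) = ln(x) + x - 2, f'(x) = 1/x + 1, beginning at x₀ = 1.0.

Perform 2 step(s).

f(x) = ln(x) + x - 2
f'(x) = 1/x + 1
x₀ = 1.0

Newton-Raphson formula: x_{n+1} = x_n - f(x_n)/f'(x_n)

Iteration 1:
  f(1.000000) = -1.000000
  f'(1.000000) = 2.000000
  x_1 = 1.000000 - (-1.000000)/2.000000 = 1.500000
Iteration 2:
  f(1.500000) = -0.094535
  f'(1.500000) = 1.666667
  x_2 = 1.500000 - (-0.094535)/1.666667 = 1.556721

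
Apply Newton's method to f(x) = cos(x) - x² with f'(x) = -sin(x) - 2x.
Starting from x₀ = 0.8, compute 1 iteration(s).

f(x) = cos(x) - x²
f'(x) = -sin(x) - 2x
x₀ = 0.8

Newton-Raphson formula: x_{n+1} = x_n - f(x_n)/f'(x_n)

Iteration 1:
  f(0.800000) = 0.056707
  f'(0.800000) = -2.317356
  x_1 = 0.800000 - 0.056707/(-2.317356) = 0.824470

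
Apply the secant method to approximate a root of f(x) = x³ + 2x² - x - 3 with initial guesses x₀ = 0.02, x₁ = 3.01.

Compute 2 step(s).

f(x) = x³ + 2x² - x - 3
x₀ = 0.02, x₁ = 3.01

Secant formula: x_{n+1} = x_n - f(x_n)(x_n - x_{n-1})/(f(x_n) - f(x_{n-1}))

Iteration 1:
  f(0.020000) = -3.019192
  f(3.010000) = 39.381101
  x_2 = 3.010000 - 39.381101×(3.010000 - 0.020000)/(39.381101 - (-3.019192))
       = 0.232909
Iteration 2:
  f(3.010000) = 39.381101
  f(0.232909) = -3.111781
  x_3 = 0.232909 - (-3.111781)×(0.232909 - 3.010000)/(-3.111781 - 39.381101)
       = 0.436277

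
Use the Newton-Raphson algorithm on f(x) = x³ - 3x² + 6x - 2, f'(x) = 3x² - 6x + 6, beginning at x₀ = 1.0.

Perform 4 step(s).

f(x) = x³ - 3x² + 6x - 2
f'(x) = 3x² - 6x + 6
x₀ = 1.0

Newton-Raphson formula: x_{n+1} = x_n - f(x_n)/f'(x_n)

Iteration 1:
  f(1.000000) = 2.000000
  f'(1.000000) = 3.000000
  x_1 = 1.000000 - 2.000000/3.000000 = 0.333333
Iteration 2:
  f(0.333333) = -0.296296
  f'(0.333333) = 4.333333
  x_2 = 0.333333 - (-0.296296)/4.333333 = 0.401709
Iteration 3:
  f(0.401709) = -0.009031
  f'(0.401709) = 4.073855
  x_3 = 0.401709 - (-0.009031)/4.073855 = 0.403926
Iteration 4:
  f(0.403926) = -0.000009
  f'(0.403926) = 4.065912
  x_4 = 0.403926 - (-0.000009)/4.065912 = 0.403928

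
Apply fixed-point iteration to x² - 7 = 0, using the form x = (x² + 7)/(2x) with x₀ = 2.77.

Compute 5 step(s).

Equation: x² - 7 = 0
Fixed-point form: x = (x² + 7)/(2x)
x₀ = 2.77

x_1 = g(2.770000) = 2.648538
x_2 = g(2.648538) = 2.645753
x_3 = g(2.645753) = 2.645751
x_4 = g(2.645751) = 2.645751
x_5 = g(2.645751) = 2.645751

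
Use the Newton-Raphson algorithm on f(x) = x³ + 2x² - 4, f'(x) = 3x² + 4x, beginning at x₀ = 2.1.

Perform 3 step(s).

f(x) = x³ + 2x² - 4
f'(x) = 3x² + 4x
x₀ = 2.1

Newton-Raphson formula: x_{n+1} = x_n - f(x_n)/f'(x_n)

Iteration 1:
  f(2.100000) = 14.081000
  f'(2.100000) = 21.630000
  x_1 = 2.100000 - 14.081000/21.630000 = 1.449006
Iteration 2:
  f(1.449006) = 3.241597
  f'(1.449006) = 12.094879
  x_2 = 1.449006 - 3.241597/12.094879 = 1.180992
Iteration 3:
  f(1.180992) = 0.436664
  f'(1.180992) = 8.908195
  x_3 = 1.180992 - 0.436664/8.908195 = 1.131974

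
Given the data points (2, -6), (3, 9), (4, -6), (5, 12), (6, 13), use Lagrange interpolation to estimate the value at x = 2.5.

Lagrange interpolation formula:
P(x) = Σ yᵢ × Lᵢ(x)
where Lᵢ(x) = Π_{j≠i} (x - xⱼ)/(xᵢ - xⱼ)

L_0(2.5) = (2.5 - 3)/(2 - 3) × (2.5 - 4)/(2 - 4) × (2.5 - 5)/(2 - 5) × (2.5 - 6)/(2 - 6) = 0.273438
L_1(2.5) = (2.5 - 2)/(3 - 2) × (2.5 - 4)/(3 - 4) × (2.5 - 5)/(3 - 5) × (2.5 - 6)/(3 - 6) = 1.093750
L_2(2.5) = (2.5 - 2)/(4 - 2) × (2.5 - 3)/(4 - 3) × (2.5 - 5)/(4 - 5) × (2.5 - 6)/(4 - 6) = -0.546875
L_3(2.5) = (2.5 - 2)/(5 - 2) × (2.5 - 3)/(5 - 3) × (2.5 - 4)/(5 - 4) × (2.5 - 6)/(5 - 6) = 0.218750
L_4(2.5) = (2.5 - 2)/(6 - 2) × (2.5 - 3)/(6 - 3) × (2.5 - 4)/(6 - 4) × (2.5 - 5)/(6 - 5) = -0.039062

P(2.5) = (-6)×L_0(2.5) + 9×L_1(2.5) + (-6)×L_2(2.5) + 12×L_3(2.5) + 13×L_4(2.5)
P(2.5) = 13.601562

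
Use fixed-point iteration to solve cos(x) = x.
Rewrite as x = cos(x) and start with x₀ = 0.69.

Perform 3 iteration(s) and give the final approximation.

Equation: cos(x) = x
Fixed-point form: x = cos(x)
x₀ = 0.69

x_1 = g(0.690000) = 0.771246
x_2 = g(0.771246) = 0.717043
x_3 = g(0.717043) = 0.753752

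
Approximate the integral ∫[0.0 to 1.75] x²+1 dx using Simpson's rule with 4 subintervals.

f(x) = x²+1
a = 0.0, b = 1.75, n = 4
h = (b - a)/n = 0.437500

Simpson's rule: (h/3)[f(x₀) + 4f(x₁) + 2f(x₂) + ... + f(xₙ)]

x_0 = 0.0000, f(x_0) = 1.000000, coefficient = 1
x_1 = 0.4375, f(x_1) = 1.191406, coefficient = 4
x_2 = 0.8750, f(x_2) = 1.765625, coefficient = 2
x_3 = 1.3125, f(x_3) = 2.722656, coefficient = 4
x_4 = 1.7500, f(x_4) = 4.062500, coefficient = 1

I ≈ (0.437500/3) × 24.250000 = 3.536458
Exact value: 3.536458
Error: 0.000000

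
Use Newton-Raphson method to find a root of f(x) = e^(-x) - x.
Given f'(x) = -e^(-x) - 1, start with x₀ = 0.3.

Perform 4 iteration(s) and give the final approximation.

f(x) = e^(-x) - x
f'(x) = -e^(-x) - 1
x₀ = 0.3

Newton-Raphson formula: x_{n+1} = x_n - f(x_n)/f'(x_n)

Iteration 1:
  f(0.300000) = 0.440818
  f'(0.300000) = -1.740818
  x_1 = 0.300000 - 0.440818/(-1.740818) = 0.553225
Iteration 2:
  f(0.553225) = 0.021868
  f'(0.553225) = -1.575092
  x_2 = 0.553225 - 0.021868/(-1.575092) = 0.567108
Iteration 3:
  f(0.567108) = 0.000055
  f'(0.567108) = -1.567163
  x_3 = 0.567108 - 0.000055/(-1.567163) = 0.567143
Iteration 4:
  f(0.567143) = 0.000000
  f'(0.567143) = -1.567143
  x_4 = 0.567143 - 0.000000/(-1.567143) = 0.567143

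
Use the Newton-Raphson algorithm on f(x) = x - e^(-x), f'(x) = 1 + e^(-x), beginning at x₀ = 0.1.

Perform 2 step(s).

f(x) = x - e^(-x)
f'(x) = 1 + e^(-x)
x₀ = 0.1

Newton-Raphson formula: x_{n+1} = x_n - f(x_n)/f'(x_n)

Iteration 1:
  f(0.100000) = -0.804837
  f'(0.100000) = 1.904837
  x_1 = 0.100000 - (-0.804837)/1.904837 = 0.522523
Iteration 2:
  f(0.522523) = -0.070500
  f'(0.522523) = 1.593023
  x_2 = 0.522523 - (-0.070500)/1.593023 = 0.566778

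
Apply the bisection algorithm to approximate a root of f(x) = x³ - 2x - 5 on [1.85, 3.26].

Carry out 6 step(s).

f(x) = x³ - 2x - 5
Initial interval: [1.85, 3.26]

Iteration 1:
  c_1 = (1.850000 + 3.260000)/2 = 2.555000
  f(c_1) = f(2.555000) = 6.569104
  f(a) × f(c) < 0, new interval: [1.850000, 2.555000]
Iteration 2:
  c_2 = (1.850000 + 2.555000)/2 = 2.202500
  f(c_2) = f(2.202500) = 1.279341
  f(a) × f(c) < 0, new interval: [1.850000, 2.202500]
Iteration 3:
  c_3 = (1.850000 + 2.202500)/2 = 2.026250
  f(c_3) = f(2.026250) = -0.733348
  f(a) × f(c) ≥ 0, new interval: [2.026250, 2.202500]
Iteration 4:
  c_4 = (2.026250 + 2.202500)/2 = 2.114375
  f(c_4) = f(2.114375) = 0.223736
  f(a) × f(c) < 0, new interval: [2.026250, 2.114375]
Iteration 5:
  c_5 = (2.026250 + 2.114375)/2 = 2.070312
  f(c_5) = f(2.070312) = -0.266864
  f(a) × f(c) ≥ 0, new interval: [2.070312, 2.114375]
Iteration 6:
  c_6 = (2.070312 + 2.114375)/2 = 2.092344
  f(c_6) = f(2.092344) = -0.024611
  f(a) × f(c) ≥ 0, new interval: [2.092344, 2.114375]

After 6 iteration(s), the approximation is c_6 = 2.092344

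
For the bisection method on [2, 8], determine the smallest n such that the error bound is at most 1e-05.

We need (b-a)/2^n ≤ 1e-05
(8 - 2)/2^n ≤ 1e-05
6/2^n ≤ 1e-05
2^n ≥ 600000
n ≥ log₂(600000) = 19.19
n ≥ 20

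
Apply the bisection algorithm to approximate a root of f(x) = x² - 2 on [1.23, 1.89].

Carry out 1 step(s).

f(x) = x² - 2
Initial interval: [1.23, 1.89]

Iteration 1:
  c_1 = (1.230000 + 1.890000)/2 = 1.560000
  f(c_1) = f(1.560000) = 0.433600
  f(a) × f(c) < 0, new interval: [1.230000, 1.560000]

After 1 iteration(s), the approximation is c_1 = 1.560000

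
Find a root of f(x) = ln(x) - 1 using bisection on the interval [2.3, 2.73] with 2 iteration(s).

f(x) = ln(x) - 1
Initial interval: [2.3, 2.73]

Iteration 1:
  c_1 = (2.300000 + 2.730000)/2 = 2.515000
  f(c_1) = f(2.515000) = -0.077727
  f(a) × f(c) ≥ 0, new interval: [2.515000, 2.730000]
Iteration 2:
  c_2 = (2.515000 + 2.730000)/2 = 2.622500
  f(c_2) = f(2.622500) = -0.035872
  f(a) × f(c) ≥ 0, new interval: [2.622500, 2.730000]

After 2 iteration(s), the approximation is c_2 = 2.622500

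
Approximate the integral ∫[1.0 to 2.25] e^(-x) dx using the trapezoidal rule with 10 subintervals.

f(x) = e^(-x)
a = 1.0, b = 2.25, n = 10
h = (b - a)/n = 0.125000

Trapezoidal rule: (h/2)[f(x₀) + 2f(x₁) + 2f(x₂) + ... + f(xₙ)]

x_0 = 1.0000, f(x_0) = 0.367879, coefficient = 1
x_1 = 1.1250, f(x_1) = 0.324652, coefficient = 2
x_2 = 1.2500, f(x_2) = 0.286505, coefficient = 2
x_3 = 1.3750, f(x_3) = 0.252840, coefficient = 2
x_4 = 1.5000, f(x_4) = 0.223130, coefficient = 2
x_5 = 1.6250, f(x_5) = 0.196912, coefficient = 2
x_6 = 1.7500, f(x_6) = 0.173774, coefficient = 2
x_7 = 1.8750, f(x_7) = 0.153355, coefficient = 2
x_8 = 2.0000, f(x_8) = 0.135335, coefficient = 2
x_9 = 2.1250, f(x_9) = 0.119433, coefficient = 2
x_10 = 2.2500, f(x_10) = 0.105399, coefficient = 1

I ≈ (0.125000/2) × 4.205150 = 0.262822
Exact value: 0.262480
Error: 0.000342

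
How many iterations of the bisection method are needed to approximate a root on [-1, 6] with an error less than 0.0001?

We need (b-a)/2^n ≤ 0.0001
(6 - (-1))/2^n ≤ 0.0001
7/2^n ≤ 0.0001
2^n ≥ 70000
n ≥ log₂(70000) = 16.10
n ≥ 17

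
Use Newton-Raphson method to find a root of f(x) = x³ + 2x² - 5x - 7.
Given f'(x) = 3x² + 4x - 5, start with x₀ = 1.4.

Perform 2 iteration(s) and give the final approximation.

f(x) = x³ + 2x² - 5x - 7
f'(x) = 3x² + 4x - 5
x₀ = 1.4

Newton-Raphson formula: x_{n+1} = x_n - f(x_n)/f'(x_n)

Iteration 1:
  f(1.400000) = -7.336000
  f'(1.400000) = 6.480000
  x_1 = 1.400000 - (-7.336000)/6.480000 = 2.532099
Iteration 2:
  f(2.532099) = 9.397167
  f'(2.532099) = 24.362968
  x_2 = 2.532099 - 9.397167/24.362968 = 2.146384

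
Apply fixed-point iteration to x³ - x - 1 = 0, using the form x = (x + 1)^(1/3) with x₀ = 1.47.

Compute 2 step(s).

Equation: x³ - x - 1 = 0
Fixed-point form: x = (x + 1)^(1/3)
x₀ = 1.47

x_1 = g(1.470000) = 1.351758
x_2 = g(1.351758) = 1.329834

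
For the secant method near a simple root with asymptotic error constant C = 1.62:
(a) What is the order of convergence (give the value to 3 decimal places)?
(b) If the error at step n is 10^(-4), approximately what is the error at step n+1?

(a) Secant method has superlinear convergence with order φ = (1+√5)/2 ≈ 1.618.
    This means |e_{n+1}| ≈ C|e_n|^1.618.

(b) With |e_n| = 10^(-4) and C = 1.62:
    |e_{n+1}| ≈ 1.62 × (10^(-4))^1.618 = 1.62 × 10^(-6.47)

(a) ≈ 1.618 (golden ratio); (b) |e_{n+1}| ≈ 5.462e-07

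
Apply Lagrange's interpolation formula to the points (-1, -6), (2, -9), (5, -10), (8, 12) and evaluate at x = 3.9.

Lagrange interpolation formula:
P(x) = Σ yᵢ × Lᵢ(x)
where Lᵢ(x) = Π_{j≠i} (x - xⱼ)/(xᵢ - xⱼ)

L_0(3.9) = (3.9 - 2)/(-1 - 2) × (3.9 - 5)/(-1 - 5) × (3.9 - 8)/(-1 - 8) = -0.052895
L_1(3.9) = (3.9 - (-1))/(2 - (-1)) × (3.9 - 5)/(2 - 5) × (3.9 - 8)/(2 - 8) = 0.409241
L_2(3.9) = (3.9 - (-1))/(5 - (-1)) × (3.9 - 2)/(5 - 2) × (3.9 - 8)/(5 - 8) = 0.706870
L_3(3.9) = (3.9 - (-1))/(8 - (-1)) × (3.9 - 2)/(8 - 2) × (3.9 - 5)/(8 - 5) = -0.063216

P(3.9) = (-6)×L_0(3.9) + (-9)×L_1(3.9) + (-10)×L_2(3.9) + 12×L_3(3.9)
P(3.9) = -11.193093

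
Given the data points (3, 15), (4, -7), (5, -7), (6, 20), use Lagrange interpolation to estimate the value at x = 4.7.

Lagrange interpolation formula:
P(x) = Σ yᵢ × Lᵢ(x)
where Lᵢ(x) = Π_{j≠i} (x - xⱼ)/(xᵢ - xⱼ)

L_0(4.7) = (4.7 - 4)/(3 - 4) × (4.7 - 5)/(3 - 5) × (4.7 - 6)/(3 - 6) = -0.045500
L_1(4.7) = (4.7 - 3)/(4 - 3) × (4.7 - 5)/(4 - 5) × (4.7 - 6)/(4 - 6) = 0.331500
L_2(4.7) = (4.7 - 3)/(5 - 3) × (4.7 - 4)/(5 - 4) × (4.7 - 6)/(5 - 6) = 0.773500
L_3(4.7) = (4.7 - 3)/(6 - 3) × (4.7 - 4)/(6 - 4) × (4.7 - 5)/(6 - 5) = -0.059500

P(4.7) = 15×L_0(4.7) + (-7)×L_1(4.7) + (-7)×L_2(4.7) + 20×L_3(4.7)
P(4.7) = -9.607500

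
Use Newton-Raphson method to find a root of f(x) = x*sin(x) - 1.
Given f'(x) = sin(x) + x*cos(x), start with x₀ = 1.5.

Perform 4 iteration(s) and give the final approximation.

f(x) = x*sin(x) - 1
f'(x) = sin(x) + x*cos(x)
x₀ = 1.5

Newton-Raphson formula: x_{n+1} = x_n - f(x_n)/f'(x_n)

Iteration 1:
  f(1.500000) = 0.496242
  f'(1.500000) = 1.103601
  x_1 = 1.500000 - 0.496242/1.103601 = 1.050342
Iteration 2:
  f(1.050342) = -0.088730
  f'(1.050342) = 1.389902
  x_2 = 1.050342 - (-0.088730)/1.389902 = 1.114181
Iteration 3:
  f(1.114181) = 0.000033
  f'(1.114181) = 1.388807
  x_3 = 1.114181 - 0.000033/1.388807 = 1.114157
Iteration 4:
  f(1.114157) = 0.000000
  f'(1.114157) = 1.388809
  x_4 = 1.114157 - 0.000000/1.388809 = 1.114157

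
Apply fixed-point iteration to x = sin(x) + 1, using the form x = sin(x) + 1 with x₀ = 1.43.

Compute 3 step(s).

Equation: x = sin(x) + 1
Fixed-point form: x = sin(x) + 1
x₀ = 1.43

x_1 = g(1.430000) = 1.990105
x_2 = g(1.990105) = 1.913371
x_3 = g(1.913371) = 1.941893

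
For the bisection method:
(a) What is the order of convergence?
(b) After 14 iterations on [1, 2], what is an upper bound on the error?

(a) Bisection has linear (order 1) convergence; the error is halved each step.

(b) Error bound = (b-a)/2^n = (2 - 1)/2^{14}
    = 1/2^{14}

(a) 1 (linear); (b) error ≤ 6.10e-05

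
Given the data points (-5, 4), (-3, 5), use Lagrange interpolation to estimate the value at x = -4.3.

Lagrange interpolation formula:
P(x) = Σ yᵢ × Lᵢ(x)
where Lᵢ(x) = Π_{j≠i} (x - xⱼ)/(xᵢ - xⱼ)

L_0(-4.3) = (-4.3 - (-3))/(-5 - (-3)) = 0.650000
L_1(-4.3) = (-4.3 - (-5))/(-3 - (-5)) = 0.350000

P(-4.3) = 4×L_0(-4.3) + 5×L_1(-4.3)
P(-4.3) = 4.350000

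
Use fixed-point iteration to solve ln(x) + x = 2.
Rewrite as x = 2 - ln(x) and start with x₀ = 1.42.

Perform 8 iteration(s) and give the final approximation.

Equation: ln(x) + x = 2
Fixed-point form: x = 2 - ln(x)
x₀ = 1.42

x_1 = g(1.420000) = 1.649343
x_2 = g(1.649343) = 1.499623
x_3 = g(1.499623) = 1.594786
x_4 = g(1.594786) = 1.533260
x_5 = g(1.533260) = 1.572604
x_6 = g(1.572604) = 1.547267
x_7 = g(1.547267) = 1.563510
x_8 = g(1.563510) = 1.553067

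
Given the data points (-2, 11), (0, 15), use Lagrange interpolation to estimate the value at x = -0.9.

Lagrange interpolation formula:
P(x) = Σ yᵢ × Lᵢ(x)
where Lᵢ(x) = Π_{j≠i} (x - xⱼ)/(xᵢ - xⱼ)

L_0(-0.9) = (-0.9 - 0)/(-2 - 0) = 0.450000
L_1(-0.9) = (-0.9 - (-2))/(0 - (-2)) = 0.550000

P(-0.9) = 11×L_0(-0.9) + 15×L_1(-0.9)
P(-0.9) = 13.200000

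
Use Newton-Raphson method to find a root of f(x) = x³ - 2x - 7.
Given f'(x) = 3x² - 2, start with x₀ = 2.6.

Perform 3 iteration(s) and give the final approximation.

f(x) = x³ - 2x - 7
f'(x) = 3x² - 2
x₀ = 2.6

Newton-Raphson formula: x_{n+1} = x_n - f(x_n)/f'(x_n)

Iteration 1:
  f(2.600000) = 5.376000
  f'(2.600000) = 18.280000
  x_1 = 2.600000 - 5.376000/18.280000 = 2.305908
Iteration 2:
  f(2.305908) = 0.649186
  f'(2.305908) = 13.951636
  x_2 = 2.305908 - 0.649186/13.951636 = 2.259377
Iteration 3:
  f(2.259377) = 0.014877
  f'(2.259377) = 13.314352
  x_3 = 2.259377 - 0.014877/13.314352 = 2.258260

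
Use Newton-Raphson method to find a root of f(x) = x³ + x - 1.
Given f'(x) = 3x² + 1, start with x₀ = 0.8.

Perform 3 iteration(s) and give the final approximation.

f(x) = x³ + x - 1
f'(x) = 3x² + 1
x₀ = 0.8

Newton-Raphson formula: x_{n+1} = x_n - f(x_n)/f'(x_n)

Iteration 1:
  f(0.800000) = 0.312000
  f'(0.800000) = 2.920000
  x_1 = 0.800000 - 0.312000/2.920000 = 0.693151
Iteration 2:
  f(0.693151) = 0.026180
  f'(0.693151) = 2.441374
  x_2 = 0.693151 - 0.026180/2.441374 = 0.682427
Iteration 3:
  f(0.682427) = 0.000238
  f'(0.682427) = 2.397120
  x_3 = 0.682427 - 0.000238/2.397120 = 0.682328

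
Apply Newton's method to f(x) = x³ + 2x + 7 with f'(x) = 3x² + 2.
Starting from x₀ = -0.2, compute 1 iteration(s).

f(x) = x³ + 2x + 7
f'(x) = 3x² + 2
x₀ = -0.2

Newton-Raphson formula: x_{n+1} = x_n - f(x_n)/f'(x_n)

Iteration 1:
  f(-0.200000) = 6.592000
  f'(-0.200000) = 2.120000
  x_1 = -0.200000 - 6.592000/2.120000 = -3.309434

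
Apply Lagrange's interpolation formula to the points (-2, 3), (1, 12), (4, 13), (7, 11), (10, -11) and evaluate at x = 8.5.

Lagrange interpolation formula:
P(x) = Σ yᵢ × Lᵢ(x)
where Lᵢ(x) = Π_{j≠i} (x - xⱼ)/(xᵢ - xⱼ)

L_0(8.5) = (8.5 - 1)/(-2 - 1) × (8.5 - 4)/(-2 - 4) × (8.5 - 7)/(-2 - 7) × (8.5 - 10)/(-2 - 10) = -0.039062
L_1(8.5) = (8.5 - (-2))/(1 - (-2)) × (8.5 - 4)/(1 - 4) × (8.5 - 7)/(1 - 7) × (8.5 - 10)/(1 - 10) = 0.218750
L_2(8.5) = (8.5 - (-2))/(4 - (-2)) × (8.5 - 1)/(4 - 1) × (8.5 - 7)/(4 - 7) × (8.5 - 10)/(4 - 10) = -0.546875
L_3(8.5) = (8.5 - (-2))/(7 - (-2)) × (8.5 - 1)/(7 - 1) × (8.5 - 4)/(7 - 4) × (8.5 - 10)/(7 - 10) = 1.093750
L_4(8.5) = (8.5 - (-2))/(10 - (-2)) × (8.5 - 1)/(10 - 1) × (8.5 - 4)/(10 - 4) × (8.5 - 7)/(10 - 7) = 0.273438

P(8.5) = 3×L_0(8.5) + 12×L_1(8.5) + 13×L_2(8.5) + 11×L_3(8.5) + (-11)×L_4(8.5)
P(8.5) = 4.421875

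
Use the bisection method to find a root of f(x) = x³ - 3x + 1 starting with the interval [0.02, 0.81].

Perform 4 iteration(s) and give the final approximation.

f(x) = x³ - 3x + 1
Initial interval: [0.02, 0.81]

Iteration 1:
  c_1 = (0.020000 + 0.810000)/2 = 0.415000
  f(c_1) = f(0.415000) = -0.173527
  f(a) × f(c) < 0, new interval: [0.020000, 0.415000]
Iteration 2:
  c_2 = (0.020000 + 0.415000)/2 = 0.217500
  f(c_2) = f(0.217500) = 0.357789
  f(a) × f(c) ≥ 0, new interval: [0.217500, 0.415000]
Iteration 3:
  c_3 = (0.217500 + 0.415000)/2 = 0.316250
  f(c_3) = f(0.316250) = 0.082879
  f(a) × f(c) ≥ 0, new interval: [0.316250, 0.415000]
Iteration 4:
  c_4 = (0.316250 + 0.415000)/2 = 0.365625
  f(c_4) = f(0.365625) = -0.047998
  f(a) × f(c) < 0, new interval: [0.316250, 0.365625]

After 4 iteration(s), the approximation is c_4 = 0.365625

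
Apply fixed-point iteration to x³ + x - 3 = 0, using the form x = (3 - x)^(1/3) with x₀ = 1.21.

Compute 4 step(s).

Equation: x³ + x - 3 = 0
Fixed-point form: x = (3 - x)^(1/3)
x₀ = 1.21

x_1 = g(1.210000) = 1.214184
x_2 = g(1.214184) = 1.213237
x_3 = g(1.213237) = 1.213451
x_4 = g(1.213451) = 1.213403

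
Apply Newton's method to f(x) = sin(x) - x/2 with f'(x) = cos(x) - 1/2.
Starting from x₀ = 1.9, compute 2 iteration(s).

f(x) = sin(x) - x/2
f'(x) = cos(x) - 1/2
x₀ = 1.9

Newton-Raphson formula: x_{n+1} = x_n - f(x_n)/f'(x_n)

Iteration 1:
  f(1.900000) = -0.003700
  f'(1.900000) = -0.823290
  x_1 = 1.900000 - (-0.003700)/(-0.823290) = 1.895506
Iteration 2:
  f(1.895506) = -0.000010
  f'(1.895506) = -0.819034
  x_2 = 1.895506 - (-0.000010)/(-0.819034) = 1.895494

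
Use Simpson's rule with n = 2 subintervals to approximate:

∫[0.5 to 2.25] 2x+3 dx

f(x) = 2x+3
a = 0.5, b = 2.25, n = 2
h = (b - a)/n = 0.875000

Simpson's rule: (h/3)[f(x₀) + 4f(x₁) + 2f(x₂) + ... + f(xₙ)]

x_0 = 0.5000, f(x_0) = 4.000000, coefficient = 1
x_1 = 1.3750, f(x_1) = 5.750000, coefficient = 4
x_2 = 2.2500, f(x_2) = 7.500000, coefficient = 1

I ≈ (0.875000/3) × 34.500000 = 10.062500
Exact value: 10.062500
Error: 0.000000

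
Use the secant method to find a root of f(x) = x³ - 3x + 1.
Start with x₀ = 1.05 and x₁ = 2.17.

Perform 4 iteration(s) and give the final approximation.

f(x) = x³ - 3x + 1
x₀ = 1.05, x₁ = 2.17

Secant formula: x_{n+1} = x_n - f(x_n)(x_n - x_{n-1})/(f(x_n) - f(x_{n-1}))

Iteration 1:
  f(1.050000) = -0.992375
  f(2.170000) = 4.708313
  x_2 = 2.170000 - 4.708313×(2.170000 - 1.050000)/(4.708313 - (-0.992375))
       = 1.244969
Iteration 2:
  f(2.170000) = 4.708313
  f(1.244969) = -0.805269
  x_3 = 1.244969 - (-0.805269)×(1.244969 - 2.170000)/(-0.805269 - 4.708313)
       = 1.380072
Iteration 3:
  f(1.244969) = -0.805269
  f(1.380072) = -0.511733
  x_4 = 1.380072 - (-0.511733)×(1.380072 - 1.244969)/(-0.511733 - (-0.805269))
       = 1.615601
Iteration 4:
  f(1.380072) = -0.511733
  f(1.615601) = 0.370185
  x_5 = 1.615601 - 0.370185×(1.615601 - 1.380072)/(0.370185 - (-0.511733))
       = 1.516738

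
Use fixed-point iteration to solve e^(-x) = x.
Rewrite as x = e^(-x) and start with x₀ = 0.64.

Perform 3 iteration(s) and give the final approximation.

Equation: e^(-x) = x
Fixed-point form: x = e^(-x)
x₀ = 0.64

x_1 = g(0.640000) = 0.527292
x_2 = g(0.527292) = 0.590201
x_3 = g(0.590201) = 0.554216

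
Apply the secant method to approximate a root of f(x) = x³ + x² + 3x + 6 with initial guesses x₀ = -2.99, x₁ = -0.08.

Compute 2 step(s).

f(x) = x³ + x² + 3x + 6
x₀ = -2.99, x₁ = -0.08

Secant formula: x_{n+1} = x_n - f(x_n)(x_n - x_{n-1})/(f(x_n) - f(x_{n-1}))

Iteration 1:
  f(-2.990000) = -20.760799
  f(-0.080000) = 5.765888
  x_2 = -0.080000 - 5.765888×(-0.080000 - (-2.990000))/(5.765888 - (-20.760799))
       = -0.712523
Iteration 2:
  f(-0.080000) = 5.765888
  f(-0.712523) = 4.008381
  x_3 = -0.712523 - 4.008381×(-0.712523 - (-0.080000))/(4.008381 - 5.765888)
       = -2.155130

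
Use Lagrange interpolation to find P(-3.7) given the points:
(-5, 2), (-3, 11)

Lagrange interpolation formula:
P(x) = Σ yᵢ × Lᵢ(x)
where Lᵢ(x) = Π_{j≠i} (x - xⱼ)/(xᵢ - xⱼ)

L_0(-3.7) = (-3.7 - (-3))/(-5 - (-3)) = 0.350000
L_1(-3.7) = (-3.7 - (-5))/(-3 - (-5)) = 0.650000

P(-3.7) = 2×L_0(-3.7) + 11×L_1(-3.7)
P(-3.7) = 7.850000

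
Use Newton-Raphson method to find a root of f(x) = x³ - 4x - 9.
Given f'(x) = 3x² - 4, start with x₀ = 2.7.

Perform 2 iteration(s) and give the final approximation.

f(x) = x³ - 4x - 9
f'(x) = 3x² - 4
x₀ = 2.7

Newton-Raphson formula: x_{n+1} = x_n - f(x_n)/f'(x_n)

Iteration 1:
  f(2.700000) = -0.117000
  f'(2.700000) = 17.870000
  x_1 = 2.700000 - (-0.117000)/17.870000 = 2.706547
Iteration 2:
  f(2.706547) = 0.000348
  f'(2.706547) = 17.976195
  x_2 = 2.706547 - 0.000348/17.976195 = 2.706528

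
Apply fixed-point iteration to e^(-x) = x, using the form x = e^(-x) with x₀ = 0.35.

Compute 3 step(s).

Equation: e^(-x) = x
Fixed-point form: x = e^(-x)
x₀ = 0.35

x_1 = g(0.350000) = 0.704688
x_2 = g(0.704688) = 0.494263
x_3 = g(0.494263) = 0.610020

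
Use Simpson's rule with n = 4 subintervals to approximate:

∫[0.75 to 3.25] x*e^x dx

f(x) = x*e^x
a = 0.75, b = 3.25, n = 4
h = (b - a)/n = 0.625000

Simpson's rule: (h/3)[f(x₀) + 4f(x₁) + 2f(x₂) + ... + f(xₙ)]

x_0 = 0.7500, f(x_0) = 1.587750, coefficient = 1
x_1 = 1.3750, f(x_1) = 5.438230, coefficient = 4
x_2 = 2.0000, f(x_2) = 14.778112, coefficient = 2
x_3 = 2.6250, f(x_3) = 36.237007, coefficient = 4
x_4 = 3.2500, f(x_4) = 83.818605, coefficient = 1

I ≈ (0.625000/3) × 281.663530 = 58.679902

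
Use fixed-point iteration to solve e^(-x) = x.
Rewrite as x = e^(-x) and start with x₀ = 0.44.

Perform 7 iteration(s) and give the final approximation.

Equation: e^(-x) = x
Fixed-point form: x = e^(-x)
x₀ = 0.44

x_1 = g(0.440000) = 0.644036
x_2 = g(0.644036) = 0.525168
x_3 = g(0.525168) = 0.591456
x_4 = g(0.591456) = 0.553521
x_5 = g(0.553521) = 0.574922
x_6 = g(0.574922) = 0.562749
x_7 = g(0.562749) = 0.569641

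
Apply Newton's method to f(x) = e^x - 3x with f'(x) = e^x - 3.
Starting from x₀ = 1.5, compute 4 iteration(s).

f(x) = e^x - 3x
f'(x) = e^x - 3
x₀ = 1.5

Newton-Raphson formula: x_{n+1} = x_n - f(x_n)/f'(x_n)

Iteration 1:
  f(1.500000) = -0.018311
  f'(1.500000) = 1.481689
  x_1 = 1.500000 - (-0.018311)/1.481689 = 1.512358
Iteration 2:
  f(1.512358) = 0.000344
  f'(1.512358) = 1.537418
  x_2 = 1.512358 - 0.000344/1.537418 = 1.512135
Iteration 3:
  f(1.512135) = 0.000000
  f'(1.512135) = 1.536404
  x_3 = 1.512135 - 0.000000/1.536404 = 1.512135
Iteration 4:
  f(1.512135) = 0.000000
  f'(1.512135) = 1.536404
  x_4 = 1.512135 - 0.000000/1.536404 = 1.512135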